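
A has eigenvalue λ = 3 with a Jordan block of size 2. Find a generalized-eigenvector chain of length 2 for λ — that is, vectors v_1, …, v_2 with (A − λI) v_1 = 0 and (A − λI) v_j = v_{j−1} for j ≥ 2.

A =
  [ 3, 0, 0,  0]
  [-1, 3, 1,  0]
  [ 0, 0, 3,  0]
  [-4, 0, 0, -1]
A Jordan chain for λ = 3 of length 2:
v_1 = (0, 1, 0, 0)ᵀ
v_2 = (0, 0, 1, 0)ᵀ

Let N = A − (3)·I. We want v_2 with N^2 v_2 = 0 but N^1 v_2 ≠ 0; then v_{j-1} := N · v_j for j = 2, …, 2.

Pick v_2 = (0, 0, 1, 0)ᵀ.
Then v_1 = N · v_2 = (0, 1, 0, 0)ᵀ.

Sanity check: (A − (3)·I) v_1 = (0, 0, 0, 0)ᵀ = 0. ✓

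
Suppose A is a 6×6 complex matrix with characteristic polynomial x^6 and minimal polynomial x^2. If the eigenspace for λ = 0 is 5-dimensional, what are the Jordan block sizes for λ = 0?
Block sizes for λ = 0: [2, 1, 1, 1, 1]

Step 1 — from the characteristic polynomial, algebraic multiplicity of λ = 0 is 6. From dim ker(A − (0)·I) = 5, there are exactly 5 Jordan blocks for λ = 0.
Step 2 — from the minimal polynomial, the factor (x − 0)^2 tells us the largest block for λ = 0 has size 2.
Step 3 — with total size 6, 5 blocks, and largest block 2, the block sizes (in nonincreasing order) are [2, 1, 1, 1, 1].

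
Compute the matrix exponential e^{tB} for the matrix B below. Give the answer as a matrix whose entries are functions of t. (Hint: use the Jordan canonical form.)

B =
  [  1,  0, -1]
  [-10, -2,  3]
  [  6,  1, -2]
e^{tB} =
  [-t^2*exp(-t) + 2*t*exp(-t) + exp(-t), -t^2*exp(-t)/2, -t^2*exp(-t)/2 - t*exp(-t)]
  [4*t^2*exp(-t) - 10*t*exp(-t), 2*t^2*exp(-t) - t*exp(-t) + exp(-t), 2*t^2*exp(-t) + 3*t*exp(-t)]
  [-2*t^2*exp(-t) + 6*t*exp(-t), -t^2*exp(-t) + t*exp(-t), -t^2*exp(-t) - t*exp(-t) + exp(-t)]

Strategy: write B = P · J · P⁻¹ where J is a Jordan canonical form, so e^{tB} = P · e^{tJ} · P⁻¹, and e^{tJ} can be computed block-by-block.

B has Jordan form
J =
  [-1,  1,  0]
  [ 0, -1,  1]
  [ 0,  0, -1]
(up to reordering of blocks).

Per-block formulas:
  For a 3×3 Jordan block J_3(-1): exp(t · J_3(-1)) = e^(-1t)·(I + t·N + (t^2/2)·N^2), where N is the 3×3 nilpotent shift.

After assembling e^{tJ} and conjugating by P, we get:

e^{tB} =
  [-t^2*exp(-t) + 2*t*exp(-t) + exp(-t), -t^2*exp(-t)/2, -t^2*exp(-t)/2 - t*exp(-t)]
  [4*t^2*exp(-t) - 10*t*exp(-t), 2*t^2*exp(-t) - t*exp(-t) + exp(-t), 2*t^2*exp(-t) + 3*t*exp(-t)]
  [-2*t^2*exp(-t) + 6*t*exp(-t), -t^2*exp(-t) + t*exp(-t), -t^2*exp(-t) - t*exp(-t) + exp(-t)]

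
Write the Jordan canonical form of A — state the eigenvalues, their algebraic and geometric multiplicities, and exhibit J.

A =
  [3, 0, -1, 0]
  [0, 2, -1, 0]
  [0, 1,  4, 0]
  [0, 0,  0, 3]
J_3(3) ⊕ J_1(3)

The characteristic polynomial is
  det(x·I − A) = x^4 - 12*x^3 + 54*x^2 - 108*x + 81 = (x - 3)^4

Eigenvalues and multiplicities (the geometric multiplicity of λ is n − rank(A − λI), which equals the number of Jordan blocks for λ):
  λ = 3: algebraic multiplicity = 4, geometric multiplicity = 2

Determining the block sizes for each eigenvalue:
  λ = 3: with am = 4 and gm = 2, the partition is not yet determined (e.g. several partitions of 4 into 2 parts exist). Let N = A − (3)·I. Computing rank(N^1) = 2, rank(N^2) = 1, rank(N^3) = 0; the number of blocks of size ≥ j is rank(N^{j−1}) − rank(N^j), giving [2, 1, 1]. So we have 1 block(s) of size 3, 1 block(s) of size 1 → block sizes [3, 1]

Assembling the blocks gives a Jordan form
J =
  [3, 1, 0, 0]
  [0, 3, 1, 0]
  [0, 0, 3, 0]
  [0, 0, 0, 3]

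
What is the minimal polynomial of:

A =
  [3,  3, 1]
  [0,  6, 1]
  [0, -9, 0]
x^2 - 6*x + 9

The characteristic polynomial is χ_A(x) = (x - 3)^3, so the eigenvalues are known. The minimal polynomial is
  m_A(x) = Π_λ (x − λ)^{k_λ}
where k_λ is the size of the *largest* Jordan block for λ (equivalently, the smallest k with (A − λI)^k v = 0 for every generalised eigenvector v of λ).

  λ = 3: largest Jordan block has size 2, contributing (x − 3)^2

So m_A(x) = (x - 3)^2 = x^2 - 6*x + 9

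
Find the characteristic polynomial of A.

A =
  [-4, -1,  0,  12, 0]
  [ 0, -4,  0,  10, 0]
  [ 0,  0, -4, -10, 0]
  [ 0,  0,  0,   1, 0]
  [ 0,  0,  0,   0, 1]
x^5 + 10*x^4 + 25*x^3 - 20*x^2 - 80*x + 64

Expanding det(x·I − A) (e.g. by cofactor expansion or by noting that A is similar to its Jordan form J, which has the same characteristic polynomial as A) gives
  χ_A(x) = x^5 + 10*x^4 + 25*x^3 - 20*x^2 - 80*x + 64
which factors as (x - 1)^2*(x + 4)^3. The eigenvalues (with algebraic multiplicities) are λ = -4 with multiplicity 3, λ = 1 with multiplicity 2.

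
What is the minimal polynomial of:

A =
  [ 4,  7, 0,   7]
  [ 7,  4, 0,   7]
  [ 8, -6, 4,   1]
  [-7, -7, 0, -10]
x^3 - 5*x^2 - 8*x + 48

The characteristic polynomial is χ_A(x) = (x - 4)^2*(x + 3)^2, so the eigenvalues are known. The minimal polynomial is
  m_A(x) = Π_λ (x − λ)^{k_λ}
where k_λ is the size of the *largest* Jordan block for λ (equivalently, the smallest k with (A − λI)^k v = 0 for every generalised eigenvector v of λ).

  λ = -3: largest Jordan block has size 1, contributing (x + 3)
  λ = 4: largest Jordan block has size 2, contributing (x − 4)^2

So m_A(x) = (x - 4)^2*(x + 3) = x^3 - 5*x^2 - 8*x + 48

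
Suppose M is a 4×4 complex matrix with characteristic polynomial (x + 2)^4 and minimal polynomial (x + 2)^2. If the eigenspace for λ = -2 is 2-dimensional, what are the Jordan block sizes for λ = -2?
Block sizes for λ = -2: [2, 2]

Step 1 — from the characteristic polynomial, algebraic multiplicity of λ = -2 is 4. From dim ker(M − (-2)·I) = 2, there are exactly 2 Jordan blocks for λ = -2.
Step 2 — from the minimal polynomial, the factor (x + 2)^2 tells us the largest block for λ = -2 has size 2.
Step 3 — with total size 4, 2 blocks, and largest block 2, the block sizes (in nonincreasing order) are [2, 2].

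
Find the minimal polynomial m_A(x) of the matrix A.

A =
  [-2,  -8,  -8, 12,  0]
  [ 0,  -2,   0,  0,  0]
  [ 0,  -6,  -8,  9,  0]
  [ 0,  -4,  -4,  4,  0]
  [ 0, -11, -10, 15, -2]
x^2 + 4*x + 4

The characteristic polynomial is χ_A(x) = (x + 2)^5, so the eigenvalues are known. The minimal polynomial is
  m_A(x) = Π_λ (x − λ)^{k_λ}
where k_λ is the size of the *largest* Jordan block for λ (equivalently, the smallest k with (A − λI)^k v = 0 for every generalised eigenvector v of λ).

  λ = -2: largest Jordan block has size 2, contributing (x + 2)^2

So m_A(x) = (x + 2)^2 = x^2 + 4*x + 4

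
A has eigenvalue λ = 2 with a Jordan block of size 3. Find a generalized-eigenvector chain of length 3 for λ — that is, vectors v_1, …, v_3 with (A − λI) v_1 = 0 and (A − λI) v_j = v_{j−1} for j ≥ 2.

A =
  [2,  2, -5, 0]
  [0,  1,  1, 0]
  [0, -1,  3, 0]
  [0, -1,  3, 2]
A Jordan chain for λ = 2 of length 3:
v_1 = (3, 0, 0, -2)ᵀ
v_2 = (2, -1, -1, -1)ᵀ
v_3 = (0, 1, 0, 0)ᵀ

Let N = A − (2)·I. We want v_3 with N^3 v_3 = 0 but N^2 v_3 ≠ 0; then v_{j-1} := N · v_j for j = 3, …, 2.

Pick v_3 = (0, 1, 0, 0)ᵀ.
Then v_2 = N · v_3 = (2, -1, -1, -1)ᵀ.
Then v_1 = N · v_2 = (3, 0, 0, -2)ᵀ.

Sanity check: (A − (2)·I) v_1 = (0, 0, 0, 0)ᵀ = 0. ✓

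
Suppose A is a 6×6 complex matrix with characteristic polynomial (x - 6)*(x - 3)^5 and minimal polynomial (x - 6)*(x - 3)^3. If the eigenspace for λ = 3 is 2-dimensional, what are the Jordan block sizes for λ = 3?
Block sizes for λ = 3: [3, 2]

Step 1 — from the characteristic polynomial, algebraic multiplicity of λ = 3 is 5. From dim ker(A − (3)·I) = 2, there are exactly 2 Jordan blocks for λ = 3.
Step 2 — from the minimal polynomial, the factor (x − 3)^3 tells us the largest block for λ = 3 has size 3.
Step 3 — with total size 5, 2 blocks, and largest block 3, the block sizes (in nonincreasing order) are [3, 2].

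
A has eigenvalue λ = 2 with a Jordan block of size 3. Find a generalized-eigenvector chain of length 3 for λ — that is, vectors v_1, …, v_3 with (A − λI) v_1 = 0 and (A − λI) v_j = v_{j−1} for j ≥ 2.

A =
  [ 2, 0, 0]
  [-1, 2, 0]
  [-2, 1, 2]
A Jordan chain for λ = 2 of length 3:
v_1 = (0, 0, -1)ᵀ
v_2 = (0, -1, -2)ᵀ
v_3 = (1, 0, 0)ᵀ

Let N = A − (2)·I. We want v_3 with N^3 v_3 = 0 but N^2 v_3 ≠ 0; then v_{j-1} := N · v_j for j = 3, …, 2.

Pick v_3 = (1, 0, 0)ᵀ.
Then v_2 = N · v_3 = (0, -1, -2)ᵀ.
Then v_1 = N · v_2 = (0, 0, -1)ᵀ.

Sanity check: (A − (2)·I) v_1 = (0, 0, 0)ᵀ = 0. ✓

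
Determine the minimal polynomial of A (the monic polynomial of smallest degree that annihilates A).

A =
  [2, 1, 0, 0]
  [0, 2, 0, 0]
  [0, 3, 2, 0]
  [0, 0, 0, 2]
x^2 - 4*x + 4

The characteristic polynomial is χ_A(x) = (x - 2)^4, so the eigenvalues are known. The minimal polynomial is
  m_A(x) = Π_λ (x − λ)^{k_λ}
where k_λ is the size of the *largest* Jordan block for λ (equivalently, the smallest k with (A − λI)^k v = 0 for every generalised eigenvector v of λ).

  λ = 2: largest Jordan block has size 2, contributing (x − 2)^2

So m_A(x) = (x - 2)^2 = x^2 - 4*x + 4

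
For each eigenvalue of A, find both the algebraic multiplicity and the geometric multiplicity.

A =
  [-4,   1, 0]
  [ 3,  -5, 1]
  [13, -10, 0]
λ = -3: alg = 3, geom = 1

Step 1 — factor the characteristic polynomial to read off the algebraic multiplicities:
  χ_A(x) = (x + 3)^3

Step 2 — compute geometric multiplicities via the rank-nullity identity g(λ) = n − rank(A − λI):
  rank(A − (-3)·I) = 2, so dim ker(A − (-3)·I) = n − 2 = 1

Summary:
  λ = -3: algebraic multiplicity = 3, geometric multiplicity = 1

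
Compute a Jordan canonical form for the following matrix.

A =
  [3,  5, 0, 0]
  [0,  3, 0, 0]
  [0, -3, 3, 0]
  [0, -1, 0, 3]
J_2(3) ⊕ J_1(3) ⊕ J_1(3)

The characteristic polynomial is
  det(x·I − A) = x^4 - 12*x^3 + 54*x^2 - 108*x + 81 = (x - 3)^4

Eigenvalues and multiplicities (the geometric multiplicity of λ is n − rank(A − λI), which equals the number of Jordan blocks for λ):
  λ = 3: algebraic multiplicity = 4, geometric multiplicity = 3

Determining the block sizes for each eigenvalue:
  λ = 3: 3 blocks summing to 4 forces exactly one block of size 2 and the rest size 1 → block sizes [2, 1, 1]

Assembling the blocks gives a Jordan form
J =
  [3, 1, 0, 0]
  [0, 3, 0, 0]
  [0, 0, 3, 0]
  [0, 0, 0, 3]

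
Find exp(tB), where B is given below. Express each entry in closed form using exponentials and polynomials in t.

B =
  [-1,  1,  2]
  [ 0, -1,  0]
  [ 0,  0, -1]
e^{tB} =
  [exp(-t), t*exp(-t), 2*t*exp(-t)]
  [0, exp(-t), 0]
  [0, 0, exp(-t)]

Strategy: write B = P · J · P⁻¹ where J is a Jordan canonical form, so e^{tB} = P · e^{tJ} · P⁻¹, and e^{tJ} can be computed block-by-block.

B has Jordan form
J =
  [-1,  1,  0]
  [ 0, -1,  0]
  [ 0,  0, -1]
(up to reordering of blocks).

Per-block formulas:
  For a 2×2 Jordan block J_2(-1): exp(t · J_2(-1)) = e^(-1t)·(I + t·N), where N is the 2×2 nilpotent shift.
  For a 1×1 block at λ = -1: exp(t · [-1]) = [e^(-1t)].

After assembling e^{tJ} and conjugating by P, we get:

e^{tB} =
  [exp(-t), t*exp(-t), 2*t*exp(-t)]
  [0, exp(-t), 0]
  [0, 0, exp(-t)]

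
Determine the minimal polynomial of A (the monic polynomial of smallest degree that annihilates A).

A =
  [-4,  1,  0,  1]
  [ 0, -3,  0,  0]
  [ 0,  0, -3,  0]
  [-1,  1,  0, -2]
x^2 + 6*x + 9

The characteristic polynomial is χ_A(x) = (x + 3)^4, so the eigenvalues are known. The minimal polynomial is
  m_A(x) = Π_λ (x − λ)^{k_λ}
where k_λ is the size of the *largest* Jordan block for λ (equivalently, the smallest k with (A − λI)^k v = 0 for every generalised eigenvector v of λ).

  λ = -3: largest Jordan block has size 2, contributing (x + 3)^2

So m_A(x) = (x + 3)^2 = x^2 + 6*x + 9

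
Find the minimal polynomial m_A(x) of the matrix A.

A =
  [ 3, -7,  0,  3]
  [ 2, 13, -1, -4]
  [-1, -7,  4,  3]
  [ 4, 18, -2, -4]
x^3 - 12*x^2 + 48*x - 64

The characteristic polynomial is χ_A(x) = (x - 4)^4, so the eigenvalues are known. The minimal polynomial is
  m_A(x) = Π_λ (x − λ)^{k_λ}
where k_λ is the size of the *largest* Jordan block for λ (equivalently, the smallest k with (A − λI)^k v = 0 for every generalised eigenvector v of λ).

  λ = 4: largest Jordan block has size 3, contributing (x − 4)^3

So m_A(x) = (x - 4)^3 = x^3 - 12*x^2 + 48*x - 64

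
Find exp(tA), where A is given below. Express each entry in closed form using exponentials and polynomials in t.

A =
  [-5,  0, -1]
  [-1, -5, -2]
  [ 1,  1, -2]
e^{tA} =
  [-t*exp(-4*t) + exp(-4*t), -t^2*exp(-4*t)/2, -t^2*exp(-4*t)/2 - t*exp(-4*t)]
  [-t*exp(-4*t), -t^2*exp(-4*t)/2 - t*exp(-4*t) + exp(-4*t), -t^2*exp(-4*t)/2 - 2*t*exp(-4*t)]
  [t*exp(-4*t), t^2*exp(-4*t)/2 + t*exp(-4*t), t^2*exp(-4*t)/2 + 2*t*exp(-4*t) + exp(-4*t)]

Strategy: write A = P · J · P⁻¹ where J is a Jordan canonical form, so e^{tA} = P · e^{tJ} · P⁻¹, and e^{tJ} can be computed block-by-block.

A has Jordan form
J =
  [-4,  1,  0]
  [ 0, -4,  1]
  [ 0,  0, -4]
(up to reordering of blocks).

Per-block formulas:
  For a 3×3 Jordan block J_3(-4): exp(t · J_3(-4)) = e^(-4t)·(I + t·N + (t^2/2)·N^2), where N is the 3×3 nilpotent shift.

After assembling e^{tJ} and conjugating by P, we get:

e^{tA} =
  [-t*exp(-4*t) + exp(-4*t), -t^2*exp(-4*t)/2, -t^2*exp(-4*t)/2 - t*exp(-4*t)]
  [-t*exp(-4*t), -t^2*exp(-4*t)/2 - t*exp(-4*t) + exp(-4*t), -t^2*exp(-4*t)/2 - 2*t*exp(-4*t)]
  [t*exp(-4*t), t^2*exp(-4*t)/2 + t*exp(-4*t), t^2*exp(-4*t)/2 + 2*t*exp(-4*t) + exp(-4*t)]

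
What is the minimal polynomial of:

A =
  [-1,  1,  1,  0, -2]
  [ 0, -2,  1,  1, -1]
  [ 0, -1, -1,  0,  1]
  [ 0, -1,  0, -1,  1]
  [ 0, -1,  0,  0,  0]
x^3 + 3*x^2 + 3*x + 1

The characteristic polynomial is χ_A(x) = (x + 1)^5, so the eigenvalues are known. The minimal polynomial is
  m_A(x) = Π_λ (x − λ)^{k_λ}
where k_λ is the size of the *largest* Jordan block for λ (equivalently, the smallest k with (A − λI)^k v = 0 for every generalised eigenvector v of λ).

  λ = -1: largest Jordan block has size 3, contributing (x + 1)^3

So m_A(x) = (x + 1)^3 = x^3 + 3*x^2 + 3*x + 1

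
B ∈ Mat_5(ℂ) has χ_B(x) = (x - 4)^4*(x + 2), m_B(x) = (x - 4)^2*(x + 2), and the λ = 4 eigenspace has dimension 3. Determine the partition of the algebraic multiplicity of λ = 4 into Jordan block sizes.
Block sizes for λ = 4: [2, 1, 1]

Step 1 — from the characteristic polynomial, algebraic multiplicity of λ = 4 is 4. From dim ker(B − (4)·I) = 3, there are exactly 3 Jordan blocks for λ = 4.
Step 2 — from the minimal polynomial, the factor (x − 4)^2 tells us the largest block for λ = 4 has size 2.
Step 3 — with total size 4, 3 blocks, and largest block 2, the block sizes (in nonincreasing order) are [2, 1, 1].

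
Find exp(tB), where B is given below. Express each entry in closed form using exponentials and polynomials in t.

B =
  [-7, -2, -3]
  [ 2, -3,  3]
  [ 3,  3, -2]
e^{tB} =
  [t*exp(-5*t) - exp(-2*t) + 2*exp(-5*t), t*exp(-5*t) - exp(-2*t) + exp(-5*t), -exp(-2*t) + exp(-5*t)]
  [-t*exp(-5*t) + exp(-2*t) - exp(-5*t), -t*exp(-5*t) + exp(-2*t), exp(-2*t) - exp(-5*t)]
  [exp(-2*t) - exp(-5*t), exp(-2*t) - exp(-5*t), exp(-2*t)]

Strategy: write B = P · J · P⁻¹ where J is a Jordan canonical form, so e^{tB} = P · e^{tJ} · P⁻¹, and e^{tJ} can be computed block-by-block.

B has Jordan form
J =
  [-5,  1,  0]
  [ 0, -5,  0]
  [ 0,  0, -2]
(up to reordering of blocks).

Per-block formulas:
  For a 2×2 Jordan block J_2(-5): exp(t · J_2(-5)) = e^(-5t)·(I + t·N), where N is the 2×2 nilpotent shift.
  For a 1×1 block at λ = -2: exp(t · [-2]) = [e^(-2t)].

After assembling e^{tJ} and conjugating by P, we get:

e^{tB} =
  [t*exp(-5*t) - exp(-2*t) + 2*exp(-5*t), t*exp(-5*t) - exp(-2*t) + exp(-5*t), -exp(-2*t) + exp(-5*t)]
  [-t*exp(-5*t) + exp(-2*t) - exp(-5*t), -t*exp(-5*t) + exp(-2*t), exp(-2*t) - exp(-5*t)]
  [exp(-2*t) - exp(-5*t), exp(-2*t) - exp(-5*t), exp(-2*t)]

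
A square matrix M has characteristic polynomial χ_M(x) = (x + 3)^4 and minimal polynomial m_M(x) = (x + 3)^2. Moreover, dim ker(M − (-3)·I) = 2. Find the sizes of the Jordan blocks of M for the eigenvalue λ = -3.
Block sizes for λ = -3: [2, 2]

Step 1 — from the characteristic polynomial, algebraic multiplicity of λ = -3 is 4. From dim ker(M − (-3)·I) = 2, there are exactly 2 Jordan blocks for λ = -3.
Step 2 — from the minimal polynomial, the factor (x + 3)^2 tells us the largest block for λ = -3 has size 2.
Step 3 — with total size 4, 2 blocks, and largest block 2, the block sizes (in nonincreasing order) are [2, 2].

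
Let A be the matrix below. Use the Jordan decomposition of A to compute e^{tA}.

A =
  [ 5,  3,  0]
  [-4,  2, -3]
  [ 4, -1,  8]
e^{tA} =
  [-6*t^2*exp(5*t) + exp(5*t), -9*t^2*exp(5*t)/2 + 3*t*exp(5*t), -9*t^2*exp(5*t)/2]
  [-4*t*exp(5*t), -3*t*exp(5*t) + exp(5*t), -3*t*exp(5*t)]
  [8*t^2*exp(5*t) + 4*t*exp(5*t), 6*t^2*exp(5*t) - t*exp(5*t), 6*t^2*exp(5*t) + 3*t*exp(5*t) + exp(5*t)]

Strategy: write A = P · J · P⁻¹ where J is a Jordan canonical form, so e^{tA} = P · e^{tJ} · P⁻¹, and e^{tJ} can be computed block-by-block.

A has Jordan form
J =
  [5, 1, 0]
  [0, 5, 1]
  [0, 0, 5]
(up to reordering of blocks).

Per-block formulas:
  For a 3×3 Jordan block J_3(5): exp(t · J_3(5)) = e^(5t)·(I + t·N + (t^2/2)·N^2), where N is the 3×3 nilpotent shift.

After assembling e^{tJ} and conjugating by P, we get:

e^{tA} =
  [-6*t^2*exp(5*t) + exp(5*t), -9*t^2*exp(5*t)/2 + 3*t*exp(5*t), -9*t^2*exp(5*t)/2]
  [-4*t*exp(5*t), -3*t*exp(5*t) + exp(5*t), -3*t*exp(5*t)]
  [8*t^2*exp(5*t) + 4*t*exp(5*t), 6*t^2*exp(5*t) - t*exp(5*t), 6*t^2*exp(5*t) + 3*t*exp(5*t) + exp(5*t)]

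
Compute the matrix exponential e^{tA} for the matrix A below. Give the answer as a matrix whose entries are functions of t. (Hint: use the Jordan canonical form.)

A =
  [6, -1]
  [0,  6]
e^{tA} =
  [exp(6*t), -t*exp(6*t)]
  [0, exp(6*t)]

Strategy: write A = P · J · P⁻¹ where J is a Jordan canonical form, so e^{tA} = P · e^{tJ} · P⁻¹, and e^{tJ} can be computed block-by-block.

A has Jordan form
J =
  [6, 1]
  [0, 6]
(up to reordering of blocks).

Per-block formulas:
  For a 2×2 Jordan block J_2(6): exp(t · J_2(6)) = e^(6t)·(I + t·N), where N is the 2×2 nilpotent shift.

After assembling e^{tJ} and conjugating by P, we get:

e^{tA} =
  [exp(6*t), -t*exp(6*t)]
  [0, exp(6*t)]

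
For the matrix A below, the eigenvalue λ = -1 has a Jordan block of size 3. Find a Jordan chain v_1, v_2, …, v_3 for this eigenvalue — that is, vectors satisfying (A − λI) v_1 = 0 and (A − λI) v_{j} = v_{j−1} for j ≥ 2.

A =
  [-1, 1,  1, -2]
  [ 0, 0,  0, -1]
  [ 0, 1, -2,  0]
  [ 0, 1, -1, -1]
A Jordan chain for λ = -1 of length 3:
v_1 = (1, 1, 1, 1)ᵀ
v_2 = (1, 0, -1, -1)ᵀ
v_3 = (0, 0, 1, 0)ᵀ

Let N = A − (-1)·I. We want v_3 with N^3 v_3 = 0 but N^2 v_3 ≠ 0; then v_{j-1} := N · v_j for j = 3, …, 2.

Pick v_3 = (0, 0, 1, 0)ᵀ.
Then v_2 = N · v_3 = (1, 0, -1, -1)ᵀ.
Then v_1 = N · v_2 = (1, 1, 1, 1)ᵀ.

Sanity check: (A − (-1)·I) v_1 = (0, 0, 0, 0)ᵀ = 0. ✓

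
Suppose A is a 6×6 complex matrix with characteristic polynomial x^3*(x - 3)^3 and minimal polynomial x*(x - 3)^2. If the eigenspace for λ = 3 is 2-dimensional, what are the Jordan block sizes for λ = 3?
Block sizes for λ = 3: [2, 1]

Step 1 — from the characteristic polynomial, algebraic multiplicity of λ = 3 is 3. From dim ker(A − (3)·I) = 2, there are exactly 2 Jordan blocks for λ = 3.
Step 2 — from the minimal polynomial, the factor (x − 3)^2 tells us the largest block for λ = 3 has size 2.
Step 3 — with total size 3, 2 blocks, and largest block 2, the block sizes (in nonincreasing order) are [2, 1].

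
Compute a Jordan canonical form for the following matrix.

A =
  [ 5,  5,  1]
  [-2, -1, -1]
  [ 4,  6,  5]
J_3(3)

The characteristic polynomial is
  det(x·I − A) = x^3 - 9*x^2 + 27*x - 27 = (x - 3)^3

Eigenvalues and multiplicities (the geometric multiplicity of λ is n − rank(A − λI), which equals the number of Jordan blocks for λ):
  λ = 3: algebraic multiplicity = 3, geometric multiplicity = 1

Determining the block sizes for each eigenvalue:
  λ = 3: one block (gm = 1), so the single block has size am = 3 → block sizes [3]

Assembling the blocks gives a Jordan form
J =
  [3, 1, 0]
  [0, 3, 1]
  [0, 0, 3]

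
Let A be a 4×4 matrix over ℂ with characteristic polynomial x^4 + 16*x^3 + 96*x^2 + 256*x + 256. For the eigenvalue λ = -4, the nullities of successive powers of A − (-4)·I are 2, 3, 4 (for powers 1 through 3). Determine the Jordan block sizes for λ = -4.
Block sizes for λ = -4: [3, 1]

From the dimensions of kernels of powers, the number of Jordan blocks of size at least j is d_j − d_{j−1} where d_j = dim ker(N^j) (with d_0 = 0). Computing the differences gives [2, 1, 1].
The number of blocks of size exactly k is (#blocks of size ≥ k) − (#blocks of size ≥ k + 1), so the partition is: 1 block(s) of size 1, 1 block(s) of size 3.
In nonincreasing order the block sizes are [3, 1].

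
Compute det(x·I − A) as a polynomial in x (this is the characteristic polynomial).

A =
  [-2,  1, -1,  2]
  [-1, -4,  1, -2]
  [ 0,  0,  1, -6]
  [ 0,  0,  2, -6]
x^4 + 11*x^3 + 45*x^2 + 81*x + 54

Expanding det(x·I − A) (e.g. by cofactor expansion or by noting that A is similar to its Jordan form J, which has the same characteristic polynomial as A) gives
  χ_A(x) = x^4 + 11*x^3 + 45*x^2 + 81*x + 54
which factors as (x + 2)*(x + 3)^3. The eigenvalues (with algebraic multiplicities) are λ = -3 with multiplicity 3, λ = -2 with multiplicity 1.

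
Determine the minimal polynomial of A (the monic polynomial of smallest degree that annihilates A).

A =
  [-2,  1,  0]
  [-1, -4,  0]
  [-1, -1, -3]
x^2 + 6*x + 9

The characteristic polynomial is χ_A(x) = (x + 3)^3, so the eigenvalues are known. The minimal polynomial is
  m_A(x) = Π_λ (x − λ)^{k_λ}
where k_λ is the size of the *largest* Jordan block for λ (equivalently, the smallest k with (A − λI)^k v = 0 for every generalised eigenvector v of λ).

  λ = -3: largest Jordan block has size 2, contributing (x + 3)^2

So m_A(x) = (x + 3)^2 = x^2 + 6*x + 9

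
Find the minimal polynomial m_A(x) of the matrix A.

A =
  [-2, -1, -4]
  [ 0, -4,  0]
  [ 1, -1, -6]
x^3 + 12*x^2 + 48*x + 64

The characteristic polynomial is χ_A(x) = (x + 4)^3, so the eigenvalues are known. The minimal polynomial is
  m_A(x) = Π_λ (x − λ)^{k_λ}
where k_λ is the size of the *largest* Jordan block for λ (equivalently, the smallest k with (A − λI)^k v = 0 for every generalised eigenvector v of λ).

  λ = -4: largest Jordan block has size 3, contributing (x + 4)^3

So m_A(x) = (x + 4)^3 = x^3 + 12*x^2 + 48*x + 64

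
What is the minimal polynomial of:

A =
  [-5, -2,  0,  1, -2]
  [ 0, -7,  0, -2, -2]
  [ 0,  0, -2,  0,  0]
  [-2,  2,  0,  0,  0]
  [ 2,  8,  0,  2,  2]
x^2 + 5*x + 6

The characteristic polynomial is χ_A(x) = (x + 2)^3*(x + 3)^2, so the eigenvalues are known. The minimal polynomial is
  m_A(x) = Π_λ (x − λ)^{k_λ}
where k_λ is the size of the *largest* Jordan block for λ (equivalently, the smallest k with (A − λI)^k v = 0 for every generalised eigenvector v of λ).

  λ = -3: largest Jordan block has size 1, contributing (x + 3)
  λ = -2: largest Jordan block has size 1, contributing (x + 2)

So m_A(x) = (x + 2)*(x + 3) = x^2 + 5*x + 6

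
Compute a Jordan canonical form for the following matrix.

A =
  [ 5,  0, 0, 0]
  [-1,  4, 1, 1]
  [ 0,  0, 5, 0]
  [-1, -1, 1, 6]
J_2(5) ⊕ J_1(5) ⊕ J_1(5)

The characteristic polynomial is
  det(x·I − A) = x^4 - 20*x^3 + 150*x^2 - 500*x + 625 = (x - 5)^4

Eigenvalues and multiplicities (the geometric multiplicity of λ is n − rank(A − λI), which equals the number of Jordan blocks for λ):
  λ = 5: algebraic multiplicity = 4, geometric multiplicity = 3

Determining the block sizes for each eigenvalue:
  λ = 5: 3 blocks summing to 4 forces exactly one block of size 2 and the rest size 1 → block sizes [2, 1, 1]

Assembling the blocks gives a Jordan form
J =
  [5, 1, 0, 0]
  [0, 5, 0, 0]
  [0, 0, 5, 0]
  [0, 0, 0, 5]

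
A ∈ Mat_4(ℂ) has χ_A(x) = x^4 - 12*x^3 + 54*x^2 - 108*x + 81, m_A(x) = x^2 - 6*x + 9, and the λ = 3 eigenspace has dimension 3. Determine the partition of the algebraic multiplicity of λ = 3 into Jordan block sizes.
Block sizes for λ = 3: [2, 1, 1]

Step 1 — from the characteristic polynomial, algebraic multiplicity of λ = 3 is 4. From dim ker(A − (3)·I) = 3, there are exactly 3 Jordan blocks for λ = 3.
Step 2 — from the minimal polynomial, the factor (x − 3)^2 tells us the largest block for λ = 3 has size 2.
Step 3 — with total size 4, 3 blocks, and largest block 2, the block sizes (in nonincreasing order) are [2, 1, 1].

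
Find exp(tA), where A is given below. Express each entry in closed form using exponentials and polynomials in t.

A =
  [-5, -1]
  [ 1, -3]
e^{tA} =
  [-t*exp(-4*t) + exp(-4*t), -t*exp(-4*t)]
  [t*exp(-4*t), t*exp(-4*t) + exp(-4*t)]

Strategy: write A = P · J · P⁻¹ where J is a Jordan canonical form, so e^{tA} = P · e^{tJ} · P⁻¹, and e^{tJ} can be computed block-by-block.

A has Jordan form
J =
  [-4,  1]
  [ 0, -4]
(up to reordering of blocks).

Per-block formulas:
  For a 2×2 Jordan block J_2(-4): exp(t · J_2(-4)) = e^(-4t)·(I + t·N), where N is the 2×2 nilpotent shift.

After assembling e^{tJ} and conjugating by P, we get:

e^{tA} =
  [-t*exp(-4*t) + exp(-4*t), -t*exp(-4*t)]
  [t*exp(-4*t), t*exp(-4*t) + exp(-4*t)]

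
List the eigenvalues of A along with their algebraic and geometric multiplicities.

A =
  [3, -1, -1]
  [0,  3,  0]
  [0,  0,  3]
λ = 3: alg = 3, geom = 2

Step 1 — factor the characteristic polynomial to read off the algebraic multiplicities:
  χ_A(x) = (x - 3)^3

Step 2 — compute geometric multiplicities via the rank-nullity identity g(λ) = n − rank(A − λI):
  rank(A − (3)·I) = 1, so dim ker(A − (3)·I) = n − 1 = 2

Summary:
  λ = 3: algebraic multiplicity = 3, geometric multiplicity = 2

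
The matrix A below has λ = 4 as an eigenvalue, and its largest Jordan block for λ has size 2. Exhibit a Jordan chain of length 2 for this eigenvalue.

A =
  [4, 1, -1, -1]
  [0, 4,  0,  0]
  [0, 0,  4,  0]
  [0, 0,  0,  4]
A Jordan chain for λ = 4 of length 2:
v_1 = (1, 0, 0, 0)ᵀ
v_2 = (0, 1, 0, 0)ᵀ

Let N = A − (4)·I. We want v_2 with N^2 v_2 = 0 but N^1 v_2 ≠ 0; then v_{j-1} := N · v_j for j = 2, …, 2.

Pick v_2 = (0, 1, 0, 0)ᵀ.
Then v_1 = N · v_2 = (1, 0, 0, 0)ᵀ.

Sanity check: (A − (4)·I) v_1 = (0, 0, 0, 0)ᵀ = 0. ✓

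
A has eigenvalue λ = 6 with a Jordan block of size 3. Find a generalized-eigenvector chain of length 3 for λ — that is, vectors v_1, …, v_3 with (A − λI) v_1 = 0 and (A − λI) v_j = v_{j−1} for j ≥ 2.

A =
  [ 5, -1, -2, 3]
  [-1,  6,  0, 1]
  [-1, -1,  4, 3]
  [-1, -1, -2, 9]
A Jordan chain for λ = 6 of length 3:
v_1 = (1, 0, 1, 1)ᵀ
v_2 = (-1, -1, -1, -1)ᵀ
v_3 = (1, 0, 0, 0)ᵀ

Let N = A − (6)·I. We want v_3 with N^3 v_3 = 0 but N^2 v_3 ≠ 0; then v_{j-1} := N · v_j for j = 3, …, 2.

Pick v_3 = (1, 0, 0, 0)ᵀ.
Then v_2 = N · v_3 = (-1, -1, -1, -1)ᵀ.
Then v_1 = N · v_2 = (1, 0, 1, 1)ᵀ.

Sanity check: (A − (6)·I) v_1 = (0, 0, 0, 0)ᵀ = 0. ✓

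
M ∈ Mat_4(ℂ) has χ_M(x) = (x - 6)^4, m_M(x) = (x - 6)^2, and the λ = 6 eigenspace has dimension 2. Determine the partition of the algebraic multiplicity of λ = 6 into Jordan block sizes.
Block sizes for λ = 6: [2, 2]

Step 1 — from the characteristic polynomial, algebraic multiplicity of λ = 6 is 4. From dim ker(M − (6)·I) = 2, there are exactly 2 Jordan blocks for λ = 6.
Step 2 — from the minimal polynomial, the factor (x − 6)^2 tells us the largest block for λ = 6 has size 2.
Step 3 — with total size 4, 2 blocks, and largest block 2, the block sizes (in nonincreasing order) are [2, 2].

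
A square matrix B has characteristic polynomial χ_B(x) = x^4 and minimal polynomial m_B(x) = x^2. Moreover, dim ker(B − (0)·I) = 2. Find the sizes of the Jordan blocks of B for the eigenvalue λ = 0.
Block sizes for λ = 0: [2, 2]

Step 1 — from the characteristic polynomial, algebraic multiplicity of λ = 0 is 4. From dim ker(B − (0)·I) = 2, there are exactly 2 Jordan blocks for λ = 0.
Step 2 — from the minimal polynomial, the factor (x − 0)^2 tells us the largest block for λ = 0 has size 2.
Step 3 — with total size 4, 2 blocks, and largest block 2, the block sizes (in nonincreasing order) are [2, 2].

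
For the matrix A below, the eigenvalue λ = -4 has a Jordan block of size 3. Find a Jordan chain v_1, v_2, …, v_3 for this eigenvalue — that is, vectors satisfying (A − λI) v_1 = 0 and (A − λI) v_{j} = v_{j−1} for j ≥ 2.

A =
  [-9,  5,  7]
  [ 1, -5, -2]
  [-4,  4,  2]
A Jordan chain for λ = -4 of length 3:
v_1 = (2, 2, 0)ᵀ
v_2 = (-5, 1, -4)ᵀ
v_3 = (1, 0, 0)ᵀ

Let N = A − (-4)·I. We want v_3 with N^3 v_3 = 0 but N^2 v_3 ≠ 0; then v_{j-1} := N · v_j for j = 3, …, 2.

Pick v_3 = (1, 0, 0)ᵀ.
Then v_2 = N · v_3 = (-5, 1, -4)ᵀ.
Then v_1 = N · v_2 = (2, 2, 0)ᵀ.

Sanity check: (A − (-4)·I) v_1 = (0, 0, 0)ᵀ = 0. ✓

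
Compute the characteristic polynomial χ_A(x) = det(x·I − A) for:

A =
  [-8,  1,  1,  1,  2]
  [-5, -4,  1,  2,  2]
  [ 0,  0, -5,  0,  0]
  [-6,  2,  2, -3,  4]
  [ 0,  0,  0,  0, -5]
x^5 + 25*x^4 + 250*x^3 + 1250*x^2 + 3125*x + 3125

Expanding det(x·I − A) (e.g. by cofactor expansion or by noting that A is similar to its Jordan form J, which has the same characteristic polynomial as A) gives
  χ_A(x) = x^5 + 25*x^4 + 250*x^3 + 1250*x^2 + 3125*x + 3125
which factors as (x + 5)^5. The eigenvalues (with algebraic multiplicities) are λ = -5 with multiplicity 5.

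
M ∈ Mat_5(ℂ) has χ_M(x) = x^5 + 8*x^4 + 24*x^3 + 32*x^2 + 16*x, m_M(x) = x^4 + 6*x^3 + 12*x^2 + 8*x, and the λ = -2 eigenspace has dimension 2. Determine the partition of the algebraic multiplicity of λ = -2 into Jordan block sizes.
Block sizes for λ = -2: [3, 1]

Step 1 — from the characteristic polynomial, algebraic multiplicity of λ = -2 is 4. From dim ker(M − (-2)·I) = 2, there are exactly 2 Jordan blocks for λ = -2.
Step 2 — from the minimal polynomial, the factor (x + 2)^3 tells us the largest block for λ = -2 has size 3.
Step 3 — with total size 4, 2 blocks, and largest block 3, the block sizes (in nonincreasing order) are [3, 1].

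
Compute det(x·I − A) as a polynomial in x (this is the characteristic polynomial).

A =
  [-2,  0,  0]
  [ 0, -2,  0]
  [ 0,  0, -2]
x^3 + 6*x^2 + 12*x + 8

Expanding det(x·I − A) (e.g. by cofactor expansion or by noting that A is similar to its Jordan form J, which has the same characteristic polynomial as A) gives
  χ_A(x) = x^3 + 6*x^2 + 12*x + 8
which factors as (x + 2)^3. The eigenvalues (with algebraic multiplicities) are λ = -2 with multiplicity 3.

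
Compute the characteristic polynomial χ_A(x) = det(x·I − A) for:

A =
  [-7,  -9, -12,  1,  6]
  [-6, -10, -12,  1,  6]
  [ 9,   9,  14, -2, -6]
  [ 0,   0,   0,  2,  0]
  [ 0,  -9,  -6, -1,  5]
x^5 - 4*x^4 + x^3 + 10*x^2 - 4*x - 8

Expanding det(x·I − A) (e.g. by cofactor expansion or by noting that A is similar to its Jordan form J, which has the same characteristic polynomial as A) gives
  χ_A(x) = x^5 - 4*x^4 + x^3 + 10*x^2 - 4*x - 8
which factors as (x - 2)^3*(x + 1)^2. The eigenvalues (with algebraic multiplicities) are λ = -1 with multiplicity 2, λ = 2 with multiplicity 3.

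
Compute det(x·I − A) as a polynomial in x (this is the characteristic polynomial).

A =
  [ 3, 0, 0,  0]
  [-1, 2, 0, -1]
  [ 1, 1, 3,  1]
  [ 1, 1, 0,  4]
x^4 - 12*x^3 + 54*x^2 - 108*x + 81

Expanding det(x·I − A) (e.g. by cofactor expansion or by noting that A is similar to its Jordan form J, which has the same characteristic polynomial as A) gives
  χ_A(x) = x^4 - 12*x^3 + 54*x^2 - 108*x + 81
which factors as (x - 3)^4. The eigenvalues (with algebraic multiplicities) are λ = 3 with multiplicity 4.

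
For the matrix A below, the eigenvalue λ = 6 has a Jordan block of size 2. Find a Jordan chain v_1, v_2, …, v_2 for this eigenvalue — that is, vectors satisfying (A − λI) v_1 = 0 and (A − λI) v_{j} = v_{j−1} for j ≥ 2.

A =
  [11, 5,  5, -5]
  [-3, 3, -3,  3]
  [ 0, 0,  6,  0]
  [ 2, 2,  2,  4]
A Jordan chain for λ = 6 of length 2:
v_1 = (5, -3, 0, 2)ᵀ
v_2 = (1, 0, 0, 0)ᵀ

Let N = A − (6)·I. We want v_2 with N^2 v_2 = 0 but N^1 v_2 ≠ 0; then v_{j-1} := N · v_j for j = 2, …, 2.

Pick v_2 = (1, 0, 0, 0)ᵀ.
Then v_1 = N · v_2 = (5, -3, 0, 2)ᵀ.

Sanity check: (A − (6)·I) v_1 = (0, 0, 0, 0)ᵀ = 0. ✓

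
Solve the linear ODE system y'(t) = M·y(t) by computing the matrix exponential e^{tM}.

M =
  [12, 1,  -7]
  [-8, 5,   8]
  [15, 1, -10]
e^{tM} =
  [-t*exp(5*t) + 2*exp(5*t) - exp(-3*t), t*exp(5*t), t*exp(5*t) - exp(5*t) + exp(-3*t)]
  [-exp(5*t) + exp(-3*t), exp(5*t), exp(5*t) - exp(-3*t)]
  [-t*exp(5*t) + 2*exp(5*t) - 2*exp(-3*t), t*exp(5*t), t*exp(5*t) - exp(5*t) + 2*exp(-3*t)]

Strategy: write M = P · J · P⁻¹ where J is a Jordan canonical form, so e^{tM} = P · e^{tJ} · P⁻¹, and e^{tJ} can be computed block-by-block.

M has Jordan form
J =
  [-3, 0, 0]
  [ 0, 5, 1]
  [ 0, 0, 5]
(up to reordering of blocks).

Per-block formulas:
  For a 1×1 block at λ = -3: exp(t · [-3]) = [e^(-3t)].
  For a 2×2 Jordan block J_2(5): exp(t · J_2(5)) = e^(5t)·(I + t·N), where N is the 2×2 nilpotent shift.

After assembling e^{tJ} and conjugating by P, we get:

e^{tM} =
  [-t*exp(5*t) + 2*exp(5*t) - exp(-3*t), t*exp(5*t), t*exp(5*t) - exp(5*t) + exp(-3*t)]
  [-exp(5*t) + exp(-3*t), exp(5*t), exp(5*t) - exp(-3*t)]
  [-t*exp(5*t) + 2*exp(5*t) - 2*exp(-3*t), t*exp(5*t), t*exp(5*t) - exp(5*t) + 2*exp(-3*t)]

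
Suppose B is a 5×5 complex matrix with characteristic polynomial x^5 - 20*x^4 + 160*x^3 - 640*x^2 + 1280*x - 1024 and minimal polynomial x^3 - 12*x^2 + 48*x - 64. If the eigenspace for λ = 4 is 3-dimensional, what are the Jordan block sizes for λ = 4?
Block sizes for λ = 4: [3, 1, 1]

Step 1 — from the characteristic polynomial, algebraic multiplicity of λ = 4 is 5. From dim ker(B − (4)·I) = 3, there are exactly 3 Jordan blocks for λ = 4.
Step 2 — from the minimal polynomial, the factor (x − 4)^3 tells us the largest block for λ = 4 has size 3.
Step 3 — with total size 5, 3 blocks, and largest block 3, the block sizes (in nonincreasing order) are [3, 1, 1].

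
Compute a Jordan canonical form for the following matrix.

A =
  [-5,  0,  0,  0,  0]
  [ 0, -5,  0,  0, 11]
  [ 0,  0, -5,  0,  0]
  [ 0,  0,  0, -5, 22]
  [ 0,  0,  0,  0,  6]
J_1(-5) ⊕ J_1(-5) ⊕ J_1(-5) ⊕ J_1(-5) ⊕ J_1(6)

The characteristic polynomial is
  det(x·I − A) = x^5 + 14*x^4 + 30*x^3 - 400*x^2 - 2375*x - 3750 = (x - 6)*(x + 5)^4

Eigenvalues and multiplicities (the geometric multiplicity of λ is n − rank(A − λI), which equals the number of Jordan blocks for λ):
  λ = -5: algebraic multiplicity = 4, geometric multiplicity = 4
  λ = 6: algebraic multiplicity = 1, geometric multiplicity = 1

Determining the block sizes for each eigenvalue:
  λ = -5: gm = am = 4, so every block has size 1 → block sizes [1, 1, 1, 1]
  λ = 6: one block (gm = 1), so the single block has size am = 1 → block sizes [1]

Assembling the blocks gives a Jordan form
J =
  [-5,  0,  0,  0, 0]
  [ 0, -5,  0,  0, 0]
  [ 0,  0, -5,  0, 0]
  [ 0,  0,  0, -5, 0]
  [ 0,  0,  0,  0, 6]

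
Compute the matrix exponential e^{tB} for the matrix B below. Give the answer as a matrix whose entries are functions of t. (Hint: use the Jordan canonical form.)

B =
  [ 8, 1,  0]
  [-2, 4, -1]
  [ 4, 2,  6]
e^{tB} =
  [t^2*exp(6*t) + 2*t*exp(6*t) + exp(6*t), t*exp(6*t), -t^2*exp(6*t)/2]
  [-2*t^2*exp(6*t) - 2*t*exp(6*t), -2*t*exp(6*t) + exp(6*t), t^2*exp(6*t) - t*exp(6*t)]
  [2*t^2*exp(6*t) + 4*t*exp(6*t), 2*t*exp(6*t), -t^2*exp(6*t) + exp(6*t)]

Strategy: write B = P · J · P⁻¹ where J is a Jordan canonical form, so e^{tB} = P · e^{tJ} · P⁻¹, and e^{tJ} can be computed block-by-block.

B has Jordan form
J =
  [6, 1, 0]
  [0, 6, 1]
  [0, 0, 6]
(up to reordering of blocks).

Per-block formulas:
  For a 3×3 Jordan block J_3(6): exp(t · J_3(6)) = e^(6t)·(I + t·N + (t^2/2)·N^2), where N is the 3×3 nilpotent shift.

After assembling e^{tJ} and conjugating by P, we get:

e^{tB} =
  [t^2*exp(6*t) + 2*t*exp(6*t) + exp(6*t), t*exp(6*t), -t^2*exp(6*t)/2]
  [-2*t^2*exp(6*t) - 2*t*exp(6*t), -2*t*exp(6*t) + exp(6*t), t^2*exp(6*t) - t*exp(6*t)]
  [2*t^2*exp(6*t) + 4*t*exp(6*t), 2*t*exp(6*t), -t^2*exp(6*t) + exp(6*t)]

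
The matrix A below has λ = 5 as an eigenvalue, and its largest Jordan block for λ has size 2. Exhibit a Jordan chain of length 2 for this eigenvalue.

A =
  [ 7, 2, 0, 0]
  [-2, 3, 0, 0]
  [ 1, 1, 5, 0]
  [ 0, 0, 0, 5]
A Jordan chain for λ = 5 of length 2:
v_1 = (2, -2, 1, 0)ᵀ
v_2 = (1, 0, 0, 0)ᵀ

Let N = A − (5)·I. We want v_2 with N^2 v_2 = 0 but N^1 v_2 ≠ 0; then v_{j-1} := N · v_j for j = 2, …, 2.

Pick v_2 = (1, 0, 0, 0)ᵀ.
Then v_1 = N · v_2 = (2, -2, 1, 0)ᵀ.

Sanity check: (A − (5)·I) v_1 = (0, 0, 0, 0)ᵀ = 0. ✓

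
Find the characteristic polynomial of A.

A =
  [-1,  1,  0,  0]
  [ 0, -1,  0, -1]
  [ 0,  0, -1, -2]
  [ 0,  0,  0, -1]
x^4 + 4*x^3 + 6*x^2 + 4*x + 1

Expanding det(x·I − A) (e.g. by cofactor expansion or by noting that A is similar to its Jordan form J, which has the same characteristic polynomial as A) gives
  χ_A(x) = x^4 + 4*x^3 + 6*x^2 + 4*x + 1
which factors as (x + 1)^4. The eigenvalues (with algebraic multiplicities) are λ = -1 with multiplicity 4.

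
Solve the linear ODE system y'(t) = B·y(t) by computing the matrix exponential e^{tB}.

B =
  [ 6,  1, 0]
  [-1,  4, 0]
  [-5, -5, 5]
e^{tB} =
  [t*exp(5*t) + exp(5*t), t*exp(5*t), 0]
  [-t*exp(5*t), -t*exp(5*t) + exp(5*t), 0]
  [-5*t*exp(5*t), -5*t*exp(5*t), exp(5*t)]

Strategy: write B = P · J · P⁻¹ where J is a Jordan canonical form, so e^{tB} = P · e^{tJ} · P⁻¹, and e^{tJ} can be computed block-by-block.

B has Jordan form
J =
  [5, 1, 0]
  [0, 5, 0]
  [0, 0, 5]
(up to reordering of blocks).

Per-block formulas:
  For a 1×1 block at λ = 5: exp(t · [5]) = [e^(5t)].
  For a 2×2 Jordan block J_2(5): exp(t · J_2(5)) = e^(5t)·(I + t·N), where N is the 2×2 nilpotent shift.

After assembling e^{tJ} and conjugating by P, we get:

e^{tB} =
  [t*exp(5*t) + exp(5*t), t*exp(5*t), 0]
  [-t*exp(5*t), -t*exp(5*t) + exp(5*t), 0]
  [-5*t*exp(5*t), -5*t*exp(5*t), exp(5*t)]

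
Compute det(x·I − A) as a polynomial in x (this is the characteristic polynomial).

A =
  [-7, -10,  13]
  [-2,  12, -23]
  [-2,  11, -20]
x^3 + 15*x^2 + 75*x + 125

Expanding det(x·I − A) (e.g. by cofactor expansion or by noting that A is similar to its Jordan form J, which has the same characteristic polynomial as A) gives
  χ_A(x) = x^3 + 15*x^2 + 75*x + 125
which factors as (x + 5)^3. The eigenvalues (with algebraic multiplicities) are λ = -5 with multiplicity 3.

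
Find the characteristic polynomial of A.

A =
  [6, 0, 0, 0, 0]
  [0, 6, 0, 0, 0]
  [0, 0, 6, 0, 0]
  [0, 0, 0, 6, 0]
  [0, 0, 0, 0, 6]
x^5 - 30*x^4 + 360*x^3 - 2160*x^2 + 6480*x - 7776

Expanding det(x·I − A) (e.g. by cofactor expansion or by noting that A is similar to its Jordan form J, which has the same characteristic polynomial as A) gives
  χ_A(x) = x^5 - 30*x^4 + 360*x^3 - 2160*x^2 + 6480*x - 7776
which factors as (x - 6)^5. The eigenvalues (with algebraic multiplicities) are λ = 6 with multiplicity 5.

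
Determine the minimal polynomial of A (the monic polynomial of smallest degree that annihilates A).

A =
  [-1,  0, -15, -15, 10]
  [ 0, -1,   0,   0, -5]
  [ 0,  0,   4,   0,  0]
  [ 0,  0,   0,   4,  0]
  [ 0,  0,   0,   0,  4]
x^2 - 3*x - 4

The characteristic polynomial is χ_A(x) = (x - 4)^3*(x + 1)^2, so the eigenvalues are known. The minimal polynomial is
  m_A(x) = Π_λ (x − λ)^{k_λ}
where k_λ is the size of the *largest* Jordan block for λ (equivalently, the smallest k with (A − λI)^k v = 0 for every generalised eigenvector v of λ).

  λ = -1: largest Jordan block has size 1, contributing (x + 1)
  λ = 4: largest Jordan block has size 1, contributing (x − 4)

So m_A(x) = (x - 4)*(x + 1) = x^2 - 3*x - 4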